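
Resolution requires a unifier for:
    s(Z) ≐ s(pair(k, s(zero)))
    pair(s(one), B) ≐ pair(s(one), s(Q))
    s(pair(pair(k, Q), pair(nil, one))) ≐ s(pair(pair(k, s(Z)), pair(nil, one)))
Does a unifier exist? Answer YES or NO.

YES

Decompose s/1: Z ≐ pair(k, s(zero)).
Bind Z := pair(k, s(zero)); substituting into the one remaining equation that mentions Z gives: s(pair(pair(k, Q), pair(nil, one))) ≐ s(pair(pair(k, s(pair(k, s(zero)))), pair(nil, one))).
Decompose pair/2: s(one) ≐ s(one),  B ≐ s(Q).
Delete trivial equation s(one) ≐ s(one).
Bind B := s(Q); no other remaining equation mentions B.
Decompose s/1: pair(pair(k, Q), pair(nil, one)) ≐ pair(pair(k, s(pair(k, s(zero)))), pair(nil, one)).
Decompose pair/2: pair(k, Q) ≐ pair(k, s(pair(k, s(zero)))),  pair(nil, one) ≐ pair(nil, one).
Decompose pair/2: k ≐ k,  Q ≐ s(pair(k, s(zero))).
Delete trivial equation k ≐ k.
Bind Q := s(pair(k, s(zero))); no other remaining equation mentions Q. Substituting into the earlier binding gives B := s(s(pair(k, s(zero)))).
Delete trivial equation pair(nil, one) ≐ pair(nil, one).
No equations remain and no clash or occurs-check failure arose, so a unifier exists.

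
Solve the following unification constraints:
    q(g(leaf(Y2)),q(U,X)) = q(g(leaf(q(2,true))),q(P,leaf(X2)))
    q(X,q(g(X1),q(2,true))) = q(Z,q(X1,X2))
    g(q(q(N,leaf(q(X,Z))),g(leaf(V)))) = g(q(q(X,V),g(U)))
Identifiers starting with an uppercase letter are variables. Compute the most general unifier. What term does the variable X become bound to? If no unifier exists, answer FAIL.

FAIL

Decompose q/2: g(leaf(Y2)) = g(leaf(q(2,true))),  q(U,X) = q(P,leaf(X2)).
Decompose g/1: leaf(Y2) = leaf(q(2,true)).
Decompose leaf/1: Y2 = q(2,true).
Bind Y2 := q(2,true); no other remaining equation mentions Y2.
Decompose q/2: U = P,  X = leaf(X2).
Bind U := P; substituting into the one remaining equation that mentions U gives: g(q(q(N,leaf(q(X,Z))),g(leaf(V)))) = g(q(q(X,V),g(P))).
Bind X := leaf(X2); substituting into the remaining equations gives: q(leaf(X2),q(g(X1),q(2,true))) = q(Z,q(X1,X2)),  g(q(q(N,leaf(q(leaf(X2),Z))),g(leaf(V)))) = g(q(q(leaf(X2),V),g(P))).
Decompose q/2: leaf(X2) = Z,  q(g(X1),q(2,true)) = q(X1,X2).
Bind Z := leaf(X2); substituting into the one remaining equation that mentions Z gives: g(q(q(N,leaf(q(leaf(X2),leaf(X2)))),g(leaf(V)))) = g(q(q(leaf(X2),V),g(P))).
Decompose q/2: g(X1) = X1,  q(2,true) = X2.
Occurs check fails: X1 occurs in g(X1); the equation X1 = g(X1) has no finite solution.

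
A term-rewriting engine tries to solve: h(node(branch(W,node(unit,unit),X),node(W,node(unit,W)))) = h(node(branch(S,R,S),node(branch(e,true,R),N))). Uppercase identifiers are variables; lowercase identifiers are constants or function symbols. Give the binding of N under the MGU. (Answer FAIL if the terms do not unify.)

Decompose h/1: node(branch(W,node(unit,unit),X),node(W,node(unit,W))) = node(branch(S,R,S),node(branch(e,true,R),N)).
Decompose node/2: branch(W,node(unit,unit),X) = branch(S,R,S),  node(W,node(unit,W)) = node(branch(e,true,R),N).
Decompose branch/3: W = S,  node(unit,unit) = R,  X = S.
Bind W := S; substituting into the one remaining equation that mentions W gives: node(S,node(unit,S)) = node(branch(e,true,R),N).
Bind R := node(unit,unit); substituting into the one remaining equation that mentions R gives: node(S,node(unit,S)) = node(branch(e,true,node(unit,unit)),N).
Bind X := S; no other remaining equation mentions X.
Decompose node/2: S = branch(e,true,node(unit,unit)),  node(unit,S) = N.
Bind S := branch(e,true,node(unit,unit)); substituting into the remaining equation gives: node(unit,branch(e,true,node(unit,unit))) = N. Substituting into the earlier bindings gives W := branch(e,true,node(unit,unit)), X := branch(e,true,node(unit,unit)).
Bind N := node(unit,branch(e,true,node(unit,unit))).
MGU = { W ↦ branch(e,true,node(unit,unit)), R ↦ node(unit,unit), X ↦ branch(e,true,node(unit,unit)), S ↦ branch(e,true,node(unit,unit)), N ↦ node(unit,branch(e,true,node(unit,unit))) }, so N ↦ node(unit,branch(e,true,node(unit,unit))).

node(unit,branch(e,true,node(unit,unit)))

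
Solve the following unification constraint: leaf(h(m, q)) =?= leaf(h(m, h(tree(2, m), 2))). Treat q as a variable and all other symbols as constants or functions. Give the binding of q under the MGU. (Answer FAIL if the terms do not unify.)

h(tree(2, m), 2)

Decompose leaf/1: h(m, q) =?= h(m, h(tree(2, m), 2)).
Decompose h/2: m =?= m,  q =?= h(tree(2, m), 2).
Delete trivial equation m =?= m.
Bind q := h(tree(2, m), 2).
MGU = { q ↦ h(tree(2, m), 2) }, so q ↦ h(tree(2, m), 2).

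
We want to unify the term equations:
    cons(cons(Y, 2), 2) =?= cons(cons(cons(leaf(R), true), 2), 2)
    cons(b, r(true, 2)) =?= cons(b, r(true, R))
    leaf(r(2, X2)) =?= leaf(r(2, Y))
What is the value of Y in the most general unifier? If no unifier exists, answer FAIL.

cons(leaf(2), true)

Decompose cons/2: cons(Y, 2) =?= cons(cons(leaf(R), true), 2),  2 =?= 2.
Decompose cons/2: Y =?= cons(leaf(R), true),  2 =?= 2.
Bind Y := cons(leaf(R), true); substituting into the one remaining equation that mentions Y gives: leaf(r(2, X2)) =?= leaf(r(2, cons(leaf(R), true))).
Delete trivial equation 2 =?= 2.
Delete trivial equation 2 =?= 2.
Decompose cons/2: b =?= b,  r(true, 2) =?= r(true, R).
Delete trivial equation b =?= b.
Decompose r/2: true =?= true,  2 =?= R.
Delete trivial equation true =?= true.
Bind R := 2; substituting into the remaining equation gives: leaf(r(2, X2)) =?= leaf(r(2, cons(leaf(2), true))). Substituting into the earlier binding gives Y := cons(leaf(2), true).
Decompose leaf/1: r(2, X2) =?= r(2, cons(leaf(2), true)).
Decompose r/2: 2 =?= 2,  X2 =?= cons(leaf(2), true).
Delete trivial equation 2 =?= 2.
Bind X2 := cons(leaf(2), true).
MGU = { Y -> cons(leaf(2), true), R -> 2, X2 -> cons(leaf(2), true) }, so Y -> cons(leaf(2), true).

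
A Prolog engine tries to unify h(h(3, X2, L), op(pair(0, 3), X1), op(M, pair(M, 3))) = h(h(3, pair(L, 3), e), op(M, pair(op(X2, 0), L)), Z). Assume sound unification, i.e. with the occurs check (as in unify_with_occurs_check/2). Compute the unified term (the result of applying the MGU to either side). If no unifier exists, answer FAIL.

h(h(3, pair(e, 3), e), op(pair(0, 3), pair(op(pair(e, 3), 0), e)), op(pair(0, 3), pair(pair(0, 3), 3)))

Decompose h/3: h(3, X2, L) = h(3, pair(L, 3), e),  op(pair(0, 3), X1) = op(M, pair(op(X2, 0), L)),  op(M, pair(M, 3)) = Z.
Decompose h/3: 3 = 3,  X2 = pair(L, 3),  L = e.
Delete trivial equation 3 = 3.
Bind X2 := pair(L, 3); substituting into the one remaining equation that mentions X2 gives: op(pair(0, 3), X1) = op(M, pair(op(pair(L, 3), 0), L)).
Bind L := e; substituting into the one remaining equation that mentions L gives: op(pair(0, 3), X1) = op(M, pair(op(pair(e, 3), 0), e)). Substituting into the earlier binding gives X2 := pair(e, 3).
Decompose op/2: pair(0, 3) = M,  X1 = pair(op(pair(e, 3), 0), e).
Bind M := pair(0, 3); substituting into the one remaining equation that mentions M gives: op(pair(0, 3), pair(pair(0, 3), 3)) = Z.
Bind X1 := pair(op(pair(e, 3), 0), e); no other remaining equation mentions X1.
Bind Z := op(pair(0, 3), pair(pair(0, 3), 3)).
Applying the MGU to either side gives h(h(3, pair(e, 3), e), op(pair(0, 3), pair(op(pair(e, 3), 0), e)), op(pair(0, 3), pair(pair(0, 3), 3))).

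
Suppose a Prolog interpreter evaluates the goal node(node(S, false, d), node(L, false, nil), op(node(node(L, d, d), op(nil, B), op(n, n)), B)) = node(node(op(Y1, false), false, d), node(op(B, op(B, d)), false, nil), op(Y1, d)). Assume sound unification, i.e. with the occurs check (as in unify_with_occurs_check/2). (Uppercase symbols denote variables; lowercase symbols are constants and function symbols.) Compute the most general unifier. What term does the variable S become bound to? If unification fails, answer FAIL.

op(node(node(op(d, op(d, d)), d, d), op(nil, d), op(n, n)), false)

Decompose node/3: node(S, false, d) = node(op(Y1, false), false, d),  node(L, false, nil) = node(op(B, op(B, d)), false, nil),  op(node(node(L, d, d), op(nil, B), op(n, n)), B) = op(Y1, d).
Decompose node/3: S = op(Y1, false),  false = false,  d = d.
Bind S := op(Y1, false); no other remaining equation mentions S.
Delete trivial equation false = false.
Delete trivial equation d = d.
Decompose node/3: L = op(B, op(B, d)),  false = false,  nil = nil.
Bind L := op(B, op(B, d)); substituting into the one remaining equation that mentions L gives: op(node(node(op(B, op(B, d)), d, d), op(nil, B), op(n, n)), B) = op(Y1, d).
Delete trivial equation false = false.
Delete trivial equation nil = nil.
Decompose op/2: node(node(op(B, op(B, d)), d, d), op(nil, B), op(n, n)) = Y1,  B = d.
Bind Y1 := node(node(op(B, op(B, d)), d, d), op(nil, B), op(n, n)); no other remaining equation mentions Y1. Substituting into the earlier binding gives S := op(node(node(op(B, op(B, d)), d, d), op(nil, B), op(n, n)), false).
Bind B := d. Substituting into the earlier bindings gives S := op(node(node(op(d, op(d, d)), d, d), op(nil, d), op(n, n)), false), L := op(d, op(d, d)), Y1 := node(node(op(d, op(d, d)), d, d), op(nil, d), op(n, n)).
MGU = { S ↦ op(node(node(op(d, op(d, d)), d, d), op(nil, d), op(n, n)), false), L ↦ op(d, op(d, d)), Y1 ↦ node(node(op(d, op(d, d)), d, d), op(nil, d), op(n, n)), B ↦ d }, so S ↦ op(node(node(op(d, op(d, d)), d, d), op(nil, d), op(n, n)), false).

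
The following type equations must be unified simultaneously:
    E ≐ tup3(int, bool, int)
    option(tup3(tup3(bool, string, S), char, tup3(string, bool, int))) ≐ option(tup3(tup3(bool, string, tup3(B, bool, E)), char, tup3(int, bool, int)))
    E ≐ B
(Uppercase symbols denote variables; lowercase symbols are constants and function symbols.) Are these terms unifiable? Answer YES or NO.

Bind E := tup3(int, bool, int); substituting into the remaining equations gives: option(tup3(tup3(bool, string, S), char, tup3(string, bool, int))) ≐ option(tup3(tup3(bool, string, tup3(B, bool, tup3(int, bool, int))), char, tup3(int, bool, int))),  tup3(int, bool, int) ≐ B.
Decompose option/1: tup3(tup3(bool, string, S), char, tup3(string, bool, int)) ≐ tup3(tup3(bool, string, tup3(B, bool, tup3(int, bool, int))), char, tup3(int, bool, int)).
Decompose tup3/3: tup3(bool, string, S) ≐ tup3(bool, string, tup3(B, bool, tup3(int, bool, int))),  char ≐ char,  tup3(string, bool, int) ≐ tup3(int, bool, int).
Decompose tup3/3: bool ≐ bool,  string ≐ string,  S ≐ tup3(B, bool, tup3(int, bool, int)).
Delete trivial equation bool ≐ bool.
Delete trivial equation string ≐ string.
Bind S := tup3(B, bool, tup3(int, bool, int)); no other remaining equation mentions S.
Delete trivial equation char ≐ char.
Decompose tup3/3: string ≐ int,  bool ≐ bool,  int ≐ int.
Clash: constants string and int differ; no unifier exists.

NO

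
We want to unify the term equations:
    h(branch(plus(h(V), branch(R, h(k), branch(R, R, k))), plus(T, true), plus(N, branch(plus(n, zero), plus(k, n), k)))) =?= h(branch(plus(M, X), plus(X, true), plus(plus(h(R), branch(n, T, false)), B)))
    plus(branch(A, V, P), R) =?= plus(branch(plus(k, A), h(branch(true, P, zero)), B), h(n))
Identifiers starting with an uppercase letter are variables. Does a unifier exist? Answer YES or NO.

NO

Decompose h/1: branch(plus(h(V), branch(R, h(k), branch(R, R, k))), plus(T, true), plus(N, branch(plus(n, zero), plus(k, n), k))) =?= branch(plus(M, X), plus(X, true), plus(plus(h(R), branch(n, T, false)), B)).
Decompose branch/3: plus(h(V), branch(R, h(k), branch(R, R, k))) =?= plus(M, X),  plus(T, true) =?= plus(X, true),  plus(N, branch(plus(n, zero), plus(k, n), k)) =?= plus(plus(h(R), branch(n, T, false)), B).
Decompose plus/2: h(V) =?= M,  branch(R, h(k), branch(R, R, k)) =?= X.
Bind M := h(V); no other remaining equation mentions M.
Bind X := branch(R, h(k), branch(R, R, k)); substituting into the one remaining equation that mentions X gives: plus(T, true) =?= plus(branch(R, h(k), branch(R, R, k)), true).
Decompose plus/2: T =?= branch(R, h(k), branch(R, R, k)),  true =?= true.
Bind T := branch(R, h(k), branch(R, R, k)); substituting into the one remaining equation that mentions T gives: plus(N, branch(plus(n, zero), plus(k, n), k)) =?= plus(plus(h(R), branch(n, branch(R, h(k), branch(R, R, k)), false)), B).
Delete trivial equation true =?= true.
Decompose plus/2: N =?= plus(h(R), branch(n, branch(R, h(k), branch(R, R, k)), false)),  branch(plus(n, zero), plus(k, n), k) =?= B.
Bind N := plus(h(R), branch(n, branch(R, h(k), branch(R, R, k)), false)); no other remaining equation mentions N.
Bind B := branch(plus(n, zero), plus(k, n), k); substituting into the remaining equation gives: plus(branch(A, V, P), R) =?= plus(branch(plus(k, A), h(branch(true, P, zero)), branch(plus(n, zero), plus(k, n), k)), h(n)).
Decompose plus/2: branch(A, V, P) =?= branch(plus(k, A), h(branch(true, P, zero)), branch(plus(n, zero), plus(k, n), k)),  R =?= h(n).
Decompose branch/3: A =?= plus(k, A),  V =?= h(branch(true, P, zero)),  P =?= branch(plus(n, zero), plus(k, n), k).
Occurs check fails: A occurs in plus(k, A); the equation A =?= plus(k, A) has no finite solution.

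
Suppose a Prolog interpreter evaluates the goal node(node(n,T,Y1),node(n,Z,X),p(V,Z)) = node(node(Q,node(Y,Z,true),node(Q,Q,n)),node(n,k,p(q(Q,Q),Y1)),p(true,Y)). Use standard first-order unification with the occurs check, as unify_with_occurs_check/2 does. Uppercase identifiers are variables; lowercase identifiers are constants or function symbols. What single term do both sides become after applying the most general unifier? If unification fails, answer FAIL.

Decompose node/3: node(n,T,Y1) = node(Q,node(Y,Z,true),node(Q,Q,n)),  node(n,Z,X) = node(n,k,p(q(Q,Q),Y1)),  p(V,Z) = p(true,Y).
Decompose node/3: n = Q,  T = node(Y,Z,true),  Y1 = node(Q,Q,n).
Bind Q := n; substituting into the 2 remaining equations that mention Q gives: Y1 = node(n,n,n),  node(n,Z,X) = node(n,k,p(q(n,n),Y1)).
Bind T := node(Y,Z,true); no other remaining equation mentions T.
Bind Y1 := node(n,n,n); substituting into the one remaining equation that mentions Y1 gives: node(n,Z,X) = node(n,k,p(q(n,n),node(n,n,n))).
Decompose node/3: n = n,  Z = k,  X = p(q(n,n),node(n,n,n)).
Delete trivial equation n = n.
Bind Z := k; substituting into the one remaining equation that mentions Z gives: p(V,k) = p(true,Y). Substituting into the earlier binding gives T := node(Y,k,true).
Bind X := p(q(n,n),node(n,n,n)); no other remaining equation mentions X.
Decompose p/2: V = true,  k = Y.
Bind V := true; no other remaining equation mentions V.
Bind Y := k. Substituting into the earlier binding gives T := node(k,k,true).
Applying the MGU to either side gives node(node(n,node(k,k,true),node(n,n,n)),node(n,k,p(q(n,n),node(n,n,n))),p(true,k)).

node(node(n,node(k,k,true),node(n,n,n)),node(n,k,p(q(n,n),node(n,n,n))),p(true,k))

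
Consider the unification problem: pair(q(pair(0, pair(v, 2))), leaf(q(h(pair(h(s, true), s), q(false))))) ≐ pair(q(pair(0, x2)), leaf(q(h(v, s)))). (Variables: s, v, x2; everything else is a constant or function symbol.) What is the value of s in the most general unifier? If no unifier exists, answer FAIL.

q(false)

Decompose pair/2: q(pair(0, pair(v, 2))) ≐ q(pair(0, x2)),  leaf(q(h(pair(h(s, true), s), q(false)))) ≐ leaf(q(h(v, s))).
Decompose q/1: pair(0, pair(v, 2)) ≐ pair(0, x2).
Decompose pair/2: 0 ≐ 0,  pair(v, 2) ≐ x2.
Delete trivial equation 0 ≐ 0.
Bind x2 := pair(v, 2); no other remaining equation mentions x2.
Decompose leaf/1: q(h(pair(h(s, true), s), q(false))) ≐ q(h(v, s)).
Decompose q/1: h(pair(h(s, true), s), q(false)) ≐ h(v, s).
Decompose h/2: pair(h(s, true), s) ≐ v,  q(false) ≐ s.
Bind v := pair(h(s, true), s); no other remaining equation mentions v. Substituting into the earlier binding gives x2 := pair(pair(h(s, true), s), 2).
Bind s := q(false). Substituting into the earlier bindings gives x2 := pair(pair(h(q(false), true), q(false)), 2), v := pair(h(q(false), true), q(false)).
MGU = { x2 -> pair(pair(h(q(false), true), q(false)), 2), v -> pair(h(q(false), true), q(false)), s -> q(false) }, so s -> q(false).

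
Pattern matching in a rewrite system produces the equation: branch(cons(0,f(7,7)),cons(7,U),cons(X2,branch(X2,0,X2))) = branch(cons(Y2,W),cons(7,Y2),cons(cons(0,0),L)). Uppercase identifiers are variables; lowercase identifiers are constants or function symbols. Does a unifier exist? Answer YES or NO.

YES

Decompose branch/3: cons(0,f(7,7)) = cons(Y2,W),  cons(7,U) = cons(7,Y2),  cons(X2,branch(X2,0,X2)) = cons(cons(0,0),L).
Decompose cons/2: 0 = Y2,  f(7,7) = W.
Bind Y2 := 0; substituting into the one remaining equation that mentions Y2 gives: cons(7,U) = cons(7,0).
Bind W := f(7,7); no other remaining equation mentions W.
Decompose cons/2: 7 = 7,  U = 0.
Delete trivial equation 7 = 7.
Bind U := 0; no other remaining equation mentions U.
Decompose cons/2: X2 = cons(0,0),  branch(X2,0,X2) = L.
Bind X2 := cons(0,0); substituting into the remaining equation gives: branch(cons(0,0),0,cons(0,0)) = L.
Bind L := branch(cons(0,0),0,cons(0,0)).
No equations remain and no clash or occurs-check failure arose, so a unifier exists.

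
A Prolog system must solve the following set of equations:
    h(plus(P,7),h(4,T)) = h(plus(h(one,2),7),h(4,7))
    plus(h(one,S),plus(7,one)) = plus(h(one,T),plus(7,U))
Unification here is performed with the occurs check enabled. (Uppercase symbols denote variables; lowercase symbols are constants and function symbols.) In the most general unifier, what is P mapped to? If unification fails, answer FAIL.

Decompose h/2: plus(P,7) = plus(h(one,2),7),  h(4,T) = h(4,7).
Decompose plus/2: P = h(one,2),  7 = 7.
Bind P := h(one,2); no other remaining equation mentions P.
Delete trivial equation 7 = 7.
Decompose h/2: 4 = 4,  T = 7.
Delete trivial equation 4 = 4.
Bind T := 7; substituting into the remaining equation gives: plus(h(one,S),plus(7,one)) = plus(h(one,7),plus(7,U)).
Decompose plus/2: h(one,S) = h(one,7),  plus(7,one) = plus(7,U).
Decompose h/2: one = one,  S = 7.
Delete trivial equation one = one.
Bind S := 7; no other remaining equation mentions S.
Decompose plus/2: 7 = 7,  one = U.
Delete trivial equation 7 = 7.
Bind U := one.
MGU = { P ↦ h(one,2), T ↦ 7, S ↦ 7, U ↦ one }, so P ↦ h(one,2).

h(one,2)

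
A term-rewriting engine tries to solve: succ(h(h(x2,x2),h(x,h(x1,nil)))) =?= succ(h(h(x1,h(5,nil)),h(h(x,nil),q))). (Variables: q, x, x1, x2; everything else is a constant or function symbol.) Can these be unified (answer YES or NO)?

Decompose succ/1: h(h(x2,x2),h(x,h(x1,nil))) =?= h(h(x1,h(5,nil)),h(h(x,nil),q)).
Decompose h/2: h(x2,x2) =?= h(x1,h(5,nil)),  h(x,h(x1,nil)) =?= h(h(x,nil),q).
Decompose h/2: x2 =?= x1,  x2 =?= h(5,nil).
Bind x2 := x1; substituting into the one remaining equation that mentions x2 gives: x1 =?= h(5,nil).
Bind x1 := h(5,nil); substituting into the remaining equation gives: h(x,h(h(5,nil),nil)) =?= h(h(x,nil),q). Substituting into the earlier binding gives x2 := h(5,nil).
Decompose h/2: x =?= h(x,nil),  h(h(5,nil),nil) =?= q.
Occurs check fails: x occurs in h(x,nil); the equation x =?= h(x,nil) has no finite solution.

NO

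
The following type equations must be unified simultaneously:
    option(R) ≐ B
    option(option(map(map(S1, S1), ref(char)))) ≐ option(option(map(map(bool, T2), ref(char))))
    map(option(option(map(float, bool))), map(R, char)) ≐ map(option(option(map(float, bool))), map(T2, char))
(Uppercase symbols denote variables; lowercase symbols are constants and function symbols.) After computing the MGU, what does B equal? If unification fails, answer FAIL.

option(bool)

Bind B := option(R); no other remaining equation mentions B.
Decompose option/1: option(map(map(S1, S1), ref(char))) ≐ option(map(map(bool, T2), ref(char))).
Decompose option/1: map(map(S1, S1), ref(char)) ≐ map(map(bool, T2), ref(char)).
Decompose map/2: map(S1, S1) ≐ map(bool, T2),  ref(char) ≐ ref(char).
Decompose map/2: S1 ≐ bool,  S1 ≐ T2.
Bind S1 := bool; substituting into the one remaining equation that mentions S1 gives: bool ≐ T2.
Bind T2 := bool; substituting into the one remaining equation that mentions T2 gives: map(option(option(map(float, bool))), map(R, char)) ≐ map(option(option(map(float, bool))), map(bool, char)).
Delete trivial equation ref(char) ≐ ref(char).
Decompose map/2: option(option(map(float, bool))) ≐ option(option(map(float, bool))),  map(R, char) ≐ map(bool, char).
Delete trivial equation option(option(map(float, bool))) ≐ option(option(map(float, bool))).
Decompose map/2: R ≐ bool,  char ≐ char.
Bind R := bool; no other remaining equation mentions R. Substituting into the earlier binding gives B := option(bool).
Delete trivial equation char ≐ char.
MGU = { B ↦ option(bool), S1 ↦ bool, T2 ↦ bool, R ↦ bool }, so B ↦ option(bool).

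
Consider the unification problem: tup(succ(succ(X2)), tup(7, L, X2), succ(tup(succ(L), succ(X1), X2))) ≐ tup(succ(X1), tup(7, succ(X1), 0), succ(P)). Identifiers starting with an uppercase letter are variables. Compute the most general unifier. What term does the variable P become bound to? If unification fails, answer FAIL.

Decompose tup/3: succ(succ(X2)) ≐ succ(X1),  tup(7, L, X2) ≐ tup(7, succ(X1), 0),  succ(tup(succ(L), succ(X1), X2)) ≐ succ(P).
Decompose succ/1: succ(X2) ≐ X1.
Bind X1 := succ(X2); substituting into the remaining equations gives: tup(7, L, X2) ≐ tup(7, succ(succ(X2)), 0),  succ(tup(succ(L), succ(succ(X2)), X2)) ≐ succ(P).
Decompose tup/3: 7 ≐ 7,  L ≐ succ(succ(X2)),  X2 ≐ 0.
Delete trivial equation 7 ≐ 7.
Bind L := succ(succ(X2)); substituting into the one remaining equation that mentions L gives: succ(tup(succ(succ(succ(X2))), succ(succ(X2)), X2)) ≐ succ(P).
Bind X2 := 0; substituting into the remaining equation gives: succ(tup(succ(succ(succ(0))), succ(succ(0)), 0)) ≐ succ(P). Substituting into the earlier bindings gives X1 := succ(0), L := succ(succ(0)).
Decompose succ/1: tup(succ(succ(succ(0))), succ(succ(0)), 0) ≐ P.
Bind P := tup(succ(succ(succ(0))), succ(succ(0)), 0).
MGU = { X1 ↦ succ(0), L ↦ succ(succ(0)), X2 ↦ 0, P ↦ tup(succ(succ(succ(0))), succ(succ(0)), 0) }, so P ↦ tup(succ(succ(succ(0))), succ(succ(0)), 0).

tup(succ(succ(succ(0))), succ(succ(0)), 0)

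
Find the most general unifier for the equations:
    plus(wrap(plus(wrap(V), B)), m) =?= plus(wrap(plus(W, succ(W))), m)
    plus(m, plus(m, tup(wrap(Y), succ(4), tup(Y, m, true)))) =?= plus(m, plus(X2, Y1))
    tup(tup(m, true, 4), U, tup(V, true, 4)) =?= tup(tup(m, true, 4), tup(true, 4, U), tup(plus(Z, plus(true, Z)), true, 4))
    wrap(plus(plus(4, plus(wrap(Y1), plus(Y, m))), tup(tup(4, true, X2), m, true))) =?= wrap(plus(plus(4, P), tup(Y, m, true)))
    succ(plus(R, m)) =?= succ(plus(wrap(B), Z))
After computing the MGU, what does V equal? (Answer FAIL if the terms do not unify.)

FAIL

Decompose plus/2: wrap(plus(wrap(V), B)) =?= wrap(plus(W, succ(W))),  m =?= m.
Decompose wrap/1: plus(wrap(V), B) =?= plus(W, succ(W)).
Decompose plus/2: wrap(V) =?= W,  B =?= succ(W).
Bind W := wrap(V); substituting into the one remaining equation that mentions W gives: B =?= succ(wrap(V)).
Bind B := succ(wrap(V)); substituting into the one remaining equation that mentions B gives: succ(plus(R, m)) =?= succ(plus(wrap(succ(wrap(V))), Z)).
Delete trivial equation m =?= m.
Decompose plus/2: m =?= m,  plus(m, tup(wrap(Y), succ(4), tup(Y, m, true))) =?= plus(X2, Y1).
Delete trivial equation m =?= m.
Decompose plus/2: m =?= X2,  tup(wrap(Y), succ(4), tup(Y, m, true)) =?= Y1.
Bind X2 := m; substituting into the one remaining equation that mentions X2 gives: wrap(plus(plus(4, plus(wrap(Y1), plus(Y, m))), tup(tup(4, true, m), m, true))) =?= wrap(plus(plus(4, P), tup(Y, m, true))).
Bind Y1 := tup(wrap(Y), succ(4), tup(Y, m, true)); substituting into the one remaining equation that mentions Y1 gives: wrap(plus(plus(4, plus(wrap(tup(wrap(Y), succ(4), tup(Y, m, true))), plus(Y, m))), tup(tup(4, true, m), m, true))) =?= wrap(plus(plus(4, P), tup(Y, m, true))).
Decompose tup/3: tup(m, true, 4) =?= tup(m, true, 4),  U =?= tup(true, 4, U),  tup(V, true, 4) =?= tup(plus(Z, plus(true, Z)), true, 4).
Delete trivial equation tup(m, true, 4) =?= tup(m, true, 4).
Occurs check fails: U occurs in tup(true, 4, U); the equation U =?= tup(true, 4, U) has no finite solution.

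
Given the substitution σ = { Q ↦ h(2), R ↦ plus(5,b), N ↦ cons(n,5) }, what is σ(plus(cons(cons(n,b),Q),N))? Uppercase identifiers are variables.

Replace each occurrence of Q with h(2).
Replace each occurrence of N with cons(n,5).
Result: plus(cons(cons(n,b),h(2)),cons(n,5)).

plus(cons(cons(n,b),h(2)),cons(n,5))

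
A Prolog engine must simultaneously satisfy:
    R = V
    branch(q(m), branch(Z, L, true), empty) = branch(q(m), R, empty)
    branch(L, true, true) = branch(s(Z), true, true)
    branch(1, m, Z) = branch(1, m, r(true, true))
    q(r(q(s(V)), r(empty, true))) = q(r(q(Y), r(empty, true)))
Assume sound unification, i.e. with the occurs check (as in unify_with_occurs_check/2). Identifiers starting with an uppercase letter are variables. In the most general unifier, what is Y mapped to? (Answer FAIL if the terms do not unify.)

s(branch(r(true, true), s(r(true, true)), true))

Bind R := V; substituting into the one remaining equation that mentions R gives: branch(q(m), branch(Z, L, true), empty) = branch(q(m), V, empty).
Decompose branch/3: q(m) = q(m),  branch(Z, L, true) = V,  empty = empty.
Delete trivial equation q(m) = q(m).
Bind V := branch(Z, L, true); substituting into the one remaining equation that mentions V gives: q(r(q(s(branch(Z, L, true))), r(empty, true))) = q(r(q(Y), r(empty, true))). Substituting into the earlier binding gives R := branch(Z, L, true).
Delete trivial equation empty = empty.
Decompose branch/3: L = s(Z),  true = true,  true = true.
Bind L := s(Z); substituting into the one remaining equation that mentions L gives: q(r(q(s(branch(Z, s(Z), true))), r(empty, true))) = q(r(q(Y), r(empty, true))). Substituting into the earlier bindings gives R := branch(Z, s(Z), true), V := branch(Z, s(Z), true).
Delete trivial equation true = true.
Delete trivial equation true = true.
Decompose branch/3: 1 = 1,  m = m,  Z = r(true, true).
Delete trivial equation 1 = 1.
Delete trivial equation m = m.
Bind Z := r(true, true); substituting into the remaining equation gives: q(r(q(s(branch(r(true, true), s(r(true, true)), true))), r(empty, true))) = q(r(q(Y), r(empty, true))). Substituting into the earlier bindings gives R := branch(r(true, true), s(r(true, true)), true), V := branch(r(true, true), s(r(true, true)), true), L := s(r(true, true)).
Decompose q/1: r(q(s(branch(r(true, true), s(r(true, true)), true))), r(empty, true)) = r(q(Y), r(empty, true)).
Decompose r/2: q(s(branch(r(true, true), s(r(true, true)), true))) = q(Y),  r(empty, true) = r(empty, true).
Decompose q/1: s(branch(r(true, true), s(r(true, true)), true)) = Y.
Bind Y := s(branch(r(true, true), s(r(true, true)), true)); no other remaining equation mentions Y.
Delete trivial equation r(empty, true) = r(empty, true).
MGU = { R = branch(r(true, true), s(r(true, true)), true), V = branch(r(true, true), s(r(true, true)), true), L = s(r(true, true)), Z = r(true, true), Y = s(branch(r(true, true), s(r(true, true)), true)) }, so Y = s(branch(r(true, true), s(r(true, true)), true)).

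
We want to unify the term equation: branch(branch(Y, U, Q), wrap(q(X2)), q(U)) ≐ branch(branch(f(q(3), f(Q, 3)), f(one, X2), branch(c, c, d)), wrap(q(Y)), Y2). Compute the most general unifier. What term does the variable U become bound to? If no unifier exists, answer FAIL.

Decompose branch/3: branch(Y, U, Q) ≐ branch(f(q(3), f(Q, 3)), f(one, X2), branch(c, c, d)),  wrap(q(X2)) ≐ wrap(q(Y)),  q(U) ≐ Y2.
Decompose branch/3: Y ≐ f(q(3), f(Q, 3)),  U ≐ f(one, X2),  Q ≐ branch(c, c, d).
Bind Y := f(q(3), f(Q, 3)); substituting into the one remaining equation that mentions Y gives: wrap(q(X2)) ≐ wrap(q(f(q(3), f(Q, 3)))).
Bind U := f(one, X2); substituting into the one remaining equation that mentions U gives: q(f(one, X2)) ≐ Y2.
Bind Q := branch(c, c, d); substituting into the one remaining equation that mentions Q gives: wrap(q(X2)) ≐ wrap(q(f(q(3), f(branch(c, c, d), 3)))). Substituting into the earlier binding gives Y := f(q(3), f(branch(c, c, d), 3)).
Decompose wrap/1: q(X2) ≐ q(f(q(3), f(branch(c, c, d), 3))).
Decompose q/1: X2 ≐ f(q(3), f(branch(c, c, d), 3)).
Bind X2 := f(q(3), f(branch(c, c, d), 3)); substituting into the remaining equation gives: q(f(one, f(q(3), f(branch(c, c, d), 3)))) ≐ Y2. Substituting into the earlier binding gives U := f(one, f(q(3), f(branch(c, c, d), 3))).
Bind Y2 := q(f(one, f(q(3), f(branch(c, c, d), 3)))).
MGU = { Y := f(q(3), f(branch(c, c, d), 3)), U := f(one, f(q(3), f(branch(c, c, d), 3))), Q := branch(c, c, d), X2 := f(q(3), f(branch(c, c, d), 3)), Y2 := q(f(one, f(q(3), f(branch(c, c, d), 3)))) }, so U := f(one, f(q(3), f(branch(c, c, d), 3))).

f(one, f(q(3), f(branch(c, c, d), 3)))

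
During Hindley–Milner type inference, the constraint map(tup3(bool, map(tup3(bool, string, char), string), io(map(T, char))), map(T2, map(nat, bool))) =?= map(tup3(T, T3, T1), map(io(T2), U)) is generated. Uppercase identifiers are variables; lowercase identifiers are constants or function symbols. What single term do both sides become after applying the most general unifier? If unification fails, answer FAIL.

FAIL

Decompose map/2: tup3(bool, map(tup3(bool, string, char), string), io(map(T, char))) =?= tup3(T, T3, T1),  map(T2, map(nat, bool)) =?= map(io(T2), U).
Decompose tup3/3: bool =?= T,  map(tup3(bool, string, char), string) =?= T3,  io(map(T, char)) =?= T1.
Bind T := bool; substituting into the one remaining equation that mentions T gives: io(map(bool, char)) =?= T1.
Bind T3 := map(tup3(bool, string, char), string); no other remaining equation mentions T3.
Bind T1 := io(map(bool, char)); no other remaining equation mentions T1.
Decompose map/2: T2 =?= io(T2),  map(nat, bool) =?= U.
Occurs check fails: T2 occurs in io(T2); the equation T2 =?= io(T2) has no finite solution.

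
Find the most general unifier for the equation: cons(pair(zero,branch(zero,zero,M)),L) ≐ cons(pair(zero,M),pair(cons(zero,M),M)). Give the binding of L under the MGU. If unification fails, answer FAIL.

FAIL

Decompose cons/2: pair(zero,branch(zero,zero,M)) ≐ pair(zero,M),  L ≐ pair(cons(zero,M),M).
Decompose pair/2: zero ≐ zero,  branch(zero,zero,M) ≐ M.
Delete trivial equation zero ≐ zero.
Occurs check fails: M occurs in branch(zero,zero,M); the equation M ≐ branch(zero,zero,M) has no finite solution.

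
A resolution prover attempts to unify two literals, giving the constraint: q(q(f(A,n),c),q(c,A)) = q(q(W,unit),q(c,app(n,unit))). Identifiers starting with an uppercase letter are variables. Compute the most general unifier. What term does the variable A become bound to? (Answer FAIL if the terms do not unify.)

Decompose q/2: q(f(A,n),c) = q(W,unit),  q(c,A) = q(c,app(n,unit)).
Decompose q/2: f(A,n) = W,  c = unit.
Bind W := f(A,n); no other remaining equation mentions W.
Clash: constants c and unit differ; no unifier exists.

FAIL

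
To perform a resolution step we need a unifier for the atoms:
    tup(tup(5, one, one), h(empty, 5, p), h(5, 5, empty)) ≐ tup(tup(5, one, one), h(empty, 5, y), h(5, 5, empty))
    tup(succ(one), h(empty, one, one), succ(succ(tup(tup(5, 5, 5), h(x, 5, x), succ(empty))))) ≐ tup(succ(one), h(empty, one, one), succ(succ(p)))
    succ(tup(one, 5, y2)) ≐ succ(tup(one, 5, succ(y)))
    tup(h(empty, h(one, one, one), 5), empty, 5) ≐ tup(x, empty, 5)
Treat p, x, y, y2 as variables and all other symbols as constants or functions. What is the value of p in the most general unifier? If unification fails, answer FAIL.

Decompose tup/3: tup(5, one, one) ≐ tup(5, one, one),  h(empty, 5, p) ≐ h(empty, 5, y),  h(5, 5, empty) ≐ h(5, 5, empty).
Delete trivial equation tup(5, one, one) ≐ tup(5, one, one).
Decompose h/3: empty ≐ empty,  5 ≐ 5,  p ≐ y.
Delete trivial equation empty ≐ empty.
Delete trivial equation 5 ≐ 5.
Bind p := y; substituting into the one remaining equation that mentions p gives: tup(succ(one), h(empty, one, one), succ(succ(tup(tup(5, 5, 5), h(x, 5, x), succ(empty))))) ≐ tup(succ(one), h(empty, one, one), succ(succ(y))).
Delete trivial equation h(5, 5, empty) ≐ h(5, 5, empty).
Decompose tup/3: succ(one) ≐ succ(one),  h(empty, one, one) ≐ h(empty, one, one),  succ(succ(tup(tup(5, 5, 5), h(x, 5, x), succ(empty)))) ≐ succ(succ(y)).
Delete trivial equation succ(one) ≐ succ(one).
Delete trivial equation h(empty, one, one) ≐ h(empty, one, one).
Decompose succ/1: succ(tup(tup(5, 5, 5), h(x, 5, x), succ(empty))) ≐ succ(y).
Decompose succ/1: tup(tup(5, 5, 5), h(x, 5, x), succ(empty)) ≐ y.
Bind y := tup(tup(5, 5, 5), h(x, 5, x), succ(empty)); substituting into the one remaining equation that mentions y gives: succ(tup(one, 5, y2)) ≐ succ(tup(one, 5, succ(tup(tup(5, 5, 5), h(x, 5, x), succ(empty))))). Substituting into the earlier binding gives p := tup(tup(5, 5, 5), h(x, 5, x), succ(empty)).
Decompose succ/1: tup(one, 5, y2) ≐ tup(one, 5, succ(tup(tup(5, 5, 5), h(x, 5, x), succ(empty)))).
Decompose tup/3: one ≐ one,  5 ≐ 5,  y2 ≐ succ(tup(tup(5, 5, 5), h(x, 5, x), succ(empty))).
Delete trivial equation one ≐ one.
Delete trivial equation 5 ≐ 5.
Bind y2 := succ(tup(tup(5, 5, 5), h(x, 5, x), succ(empty))); no other remaining equation mentions y2.
Decompose tup/3: h(empty, h(one, one, one), 5) ≐ x,  empty ≐ empty,  5 ≐ 5.
Bind x := h(empty, h(one, one, one), 5); no other remaining equation mentions x. Substituting into the earlier bindings gives p := tup(tup(5, 5, 5), h(h(empty, h(one, one, one), 5), 5, h(empty, h(one, one, one), 5)), succ(empty)), y := tup(tup(5, 5, 5), h(h(empty, h(one, one, one), 5), 5, h(empty, h(one, one, one), 5)), succ(empty)), y2 := succ(tup(tup(5, 5, 5), h(h(empty, h(one, one, one), 5), 5, h(empty, h(one, one, one), 5)), succ(empty))).
Delete trivial equation empty ≐ empty.
Delete trivial equation 5 ≐ 5.
MGU = { p := tup(tup(5, 5, 5), h(h(empty, h(one, one, one), 5), 5, h(empty, h(one, one, one), 5)), succ(empty)), y := tup(tup(5, 5, 5), h(h(empty, h(one, one, one), 5), 5, h(empty, h(one, one, one), 5)), succ(empty)), y2 := succ(tup(tup(5, 5, 5), h(h(empty, h(one, one, one), 5), 5, h(empty, h(one, one, one), 5)), succ(empty))), x := h(empty, h(one, one, one), 5) }, so p := tup(tup(5, 5, 5), h(h(empty, h(one, one, one), 5), 5, h(empty, h(one, one, one), 5)), succ(empty)).

tup(tup(5, 5, 5), h(h(empty, h(one, one, one), 5), 5, h(empty, h(one, one, one), 5)), succ(empty))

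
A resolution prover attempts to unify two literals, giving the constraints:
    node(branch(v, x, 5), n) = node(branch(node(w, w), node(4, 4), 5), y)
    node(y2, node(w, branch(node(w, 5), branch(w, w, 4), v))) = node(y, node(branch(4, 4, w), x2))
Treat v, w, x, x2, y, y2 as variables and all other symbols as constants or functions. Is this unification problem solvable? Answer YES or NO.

NO

Decompose node/2: branch(v, x, 5) = branch(node(w, w), node(4, 4), 5),  n = y.
Decompose branch/3: v = node(w, w),  x = node(4, 4),  5 = 5.
Bind v := node(w, w); substituting into the one remaining equation that mentions v gives: node(y2, node(w, branch(node(w, 5), branch(w, w, 4), node(w, w)))) = node(y, node(branch(4, 4, w), x2)).
Bind x := node(4, 4); no other remaining equation mentions x.
Delete trivial equation 5 = 5.
Bind y := n; substituting into the remaining equation gives: node(y2, node(w, branch(node(w, 5), branch(w, w, 4), node(w, w)))) = node(n, node(branch(4, 4, w), x2)).
Decompose node/2: y2 = n,  node(w, branch(node(w, 5), branch(w, w, 4), node(w, w))) = node(branch(4, 4, w), x2).
Bind y2 := n; no other remaining equation mentions y2.
Decompose node/2: w = branch(4, 4, w),  branch(node(w, 5), branch(w, w, 4), node(w, w)) = x2.
Occurs check fails: w occurs in branch(4, 4, w); the equation w = branch(4, 4, w) has no finite solution.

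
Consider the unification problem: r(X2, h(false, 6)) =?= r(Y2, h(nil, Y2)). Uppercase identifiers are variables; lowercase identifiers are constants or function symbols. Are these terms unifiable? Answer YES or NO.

Decompose r/2: X2 =?= Y2,  h(false, 6) =?= h(nil, Y2).
Bind X2 := Y2; no other remaining equation mentions X2.
Decompose h/2: false =?= nil,  6 =?= Y2.
Clash: constants false and nil differ; no unifier exists.

NO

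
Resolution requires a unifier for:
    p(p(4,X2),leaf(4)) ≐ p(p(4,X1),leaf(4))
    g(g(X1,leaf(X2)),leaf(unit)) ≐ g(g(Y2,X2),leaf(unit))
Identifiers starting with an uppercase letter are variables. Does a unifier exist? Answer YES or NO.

Decompose p/2: p(4,X2) ≐ p(4,X1),  leaf(4) ≐ leaf(4).
Decompose p/2: 4 ≐ 4,  X2 ≐ X1.
Delete trivial equation 4 ≐ 4.
Bind X2 := X1; substituting into the one remaining equation that mentions X2 gives: g(g(X1,leaf(X1)),leaf(unit)) ≐ g(g(Y2,X1),leaf(unit)).
Delete trivial equation leaf(4) ≐ leaf(4).
Decompose g/2: g(X1,leaf(X1)) ≐ g(Y2,X1),  leaf(unit) ≐ leaf(unit).
Decompose g/2: X1 ≐ Y2,  leaf(X1) ≐ X1.
Bind X1 := Y2; substituting into the one remaining equation that mentions X1 gives: leaf(Y2) ≐ Y2. Substituting into the earlier binding gives X2 := Y2.
Occurs check fails: Y2 occurs in leaf(Y2); the equation Y2 ≐ leaf(Y2) has no finite solution.

NO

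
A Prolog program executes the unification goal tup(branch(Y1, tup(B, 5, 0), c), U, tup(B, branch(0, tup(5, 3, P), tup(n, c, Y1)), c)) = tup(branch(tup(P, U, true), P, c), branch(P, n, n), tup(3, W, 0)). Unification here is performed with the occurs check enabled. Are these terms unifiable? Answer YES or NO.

Decompose tup/3: branch(Y1, tup(B, 5, 0), c) = branch(tup(P, U, true), P, c),  U = branch(P, n, n),  tup(B, branch(0, tup(5, 3, P), tup(n, c, Y1)), c) = tup(3, W, 0).
Decompose branch/3: Y1 = tup(P, U, true),  tup(B, 5, 0) = P,  c = c.
Bind Y1 := tup(P, U, true); substituting into the one remaining equation that mentions Y1 gives: tup(B, branch(0, tup(5, 3, P), tup(n, c, tup(P, U, true))), c) = tup(3, W, 0).
Bind P := tup(B, 5, 0); substituting into the 2 remaining equations that mention P gives: U = branch(tup(B, 5, 0), n, n),  tup(B, branch(0, tup(5, 3, tup(B, 5, 0)), tup(n, c, tup(tup(B, 5, 0), U, true))), c) = tup(3, W, 0). Substituting into the earlier binding gives Y1 := tup(tup(B, 5, 0), U, true).
Delete trivial equation c = c.
Bind U := branch(tup(B, 5, 0), n, n); substituting into the remaining equation gives: tup(B, branch(0, tup(5, 3, tup(B, 5, 0)), tup(n, c, tup(tup(B, 5, 0), branch(tup(B, 5, 0), n, n), true))), c) = tup(3, W, 0). Substituting into the earlier binding gives Y1 := tup(tup(B, 5, 0), branch(tup(B, 5, 0), n, n), true).
Decompose tup/3: B = 3,  branch(0, tup(5, 3, tup(B, 5, 0)), tup(n, c, tup(tup(B, 5, 0), branch(tup(B, 5, 0), n, n), true))) = W,  c = 0.
Bind B := 3; substituting into the one remaining equation that mentions B gives: branch(0, tup(5, 3, tup(3, 5, 0)), tup(n, c, tup(tup(3, 5, 0), branch(tup(3, 5, 0), n, n), true))) = W. Substituting into the earlier bindings gives Y1 := tup(tup(3, 5, 0), branch(tup(3, 5, 0), n, n), true), P := tup(3, 5, 0), U := branch(tup(3, 5, 0), n, n).
Bind W := branch(0, tup(5, 3, tup(3, 5, 0)), tup(n, c, tup(tup(3, 5, 0), branch(tup(3, 5, 0), n, n), true))); no other remaining equation mentions W.
Clash: constants c and 0 differ; no unifier exists.

NO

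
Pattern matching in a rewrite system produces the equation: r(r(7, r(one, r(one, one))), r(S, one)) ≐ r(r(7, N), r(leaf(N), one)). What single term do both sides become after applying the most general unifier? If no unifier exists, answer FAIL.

Decompose r/2: r(7, r(one, r(one, one))) ≐ r(7, N),  r(S, one) ≐ r(leaf(N), one).
Decompose r/2: 7 ≐ 7,  r(one, r(one, one)) ≐ N.
Delete trivial equation 7 ≐ 7.
Bind N := r(one, r(one, one)); substituting into the remaining equation gives: r(S, one) ≐ r(leaf(r(one, r(one, one))), one).
Decompose r/2: S ≐ leaf(r(one, r(one, one))),  one ≐ one.
Bind S := leaf(r(one, r(one, one))); no other remaining equation mentions S.
Delete trivial equation one ≐ one.
Applying the MGU to either side gives r(r(7, r(one, r(one, one))), r(leaf(r(one, r(one, one))), one)).

r(r(7, r(one, r(one, one))), r(leaf(r(one, r(one, one))), one))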